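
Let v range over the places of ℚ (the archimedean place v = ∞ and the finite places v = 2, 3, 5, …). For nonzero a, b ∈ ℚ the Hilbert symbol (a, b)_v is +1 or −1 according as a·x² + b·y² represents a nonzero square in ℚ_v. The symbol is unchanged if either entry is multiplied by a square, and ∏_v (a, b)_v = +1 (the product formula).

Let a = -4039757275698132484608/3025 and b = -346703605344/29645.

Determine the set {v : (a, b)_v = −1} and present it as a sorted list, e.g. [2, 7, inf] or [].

[5, 29, 37, inf]

Mod squares: a ≡ -2, b ≡ -203870. Check v ∈ {∞, 2, 3, 5, 7, 11, 19, 29, 37}.
v=11: a=11^-2·(≡3), b=11^-2·(≡1) mod 11; (3|11)=+1, (1|11)=+1; (−1)^{-2·-2·5}·(+1)^-2·(+1)^-2 = +1.
v=2: v_2(a)=9, v_2(b)=5; units ≡ 7, 1 (mod 8); ε·ε+αω+βω = 1·0+9·0+5·0 ≡ 0  ⇒  (a,b)_2 = +1.
v=∞: -2 < 0 and -203870 < 0  ⇒  (a,b)_∞ = -1.
v=7: a=7^2·(≡5), b=7^-2·(≡3) mod 7; (5|7)=-1, (3|7)=-1; (−1)^{2·-2·3}·(-1)^-2·(-1)^2 = +1.
v=37: a=37^2·(≡20), b=37^1·(≡12) mod 37; (20|37)=-1, (12|37)=+1; (−1)^{2·1·18}·(-1)^1·(+1)^2 = -1.
v=19: a=19^2·(≡9), b=19^1·(≡1) mod 19; (9|19)=+1, (1|19)=+1; (−1)^{2·1·9}·(+1)^1·(+1)^2 = +1.
v=5: a=5^-2·(≡2), b=5^-1·(≡4) mod 5; (2|5)=-1, (4|5)=+1; (−1)^{-2·-1·2}·(-1)^-1·(+1)^-2 = -1.
v=3: a=3^18·(≡1), b=3^12·(≡1) mod 3; (1|3)=+1, (1|3)=+1; (−1)^{18·12·1}·(+1)^12·(+1)^18 = +1.
v=29: a=29^2·(≡18), b=29^1·(≡10) mod 29; (18|29)=-1, (10|29)=-1; (−1)^{2·1·14}·(-1)^1·(-1)^2 = -1.
Ram(-2, -203870) = {5, 29, 37, ∞}; no ℚ_5-point on the conic.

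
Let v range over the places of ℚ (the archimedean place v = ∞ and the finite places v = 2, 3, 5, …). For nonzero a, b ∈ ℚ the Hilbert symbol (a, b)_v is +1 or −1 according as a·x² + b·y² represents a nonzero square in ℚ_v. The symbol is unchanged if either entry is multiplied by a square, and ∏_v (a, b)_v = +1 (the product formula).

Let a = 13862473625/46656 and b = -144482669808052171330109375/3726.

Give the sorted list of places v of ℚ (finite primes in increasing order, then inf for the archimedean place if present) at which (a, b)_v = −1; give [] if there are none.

Mod squares: a ≡ 230945, b ≡ -6578. Check v ∈ {∞, 2, 3, 5, 7, 11, 13, 17, 19, 23}.
v=13: a=13^1·(≡11), b=13^3·(≡9) mod 13; (11|13)=-1, (9|13)=+1; (−1)^{1·3·6}·(-1)^3·(+1)^1 = -1.
v=3: a=3^-6·(≡2), b=3^-4·(≡1) mod 3; (2|3)=-1, (1|3)=+1; (−1)^{-6·-4·1}·(-1)^-4·(+1)^-6 = +1.
v=17: a=17^1·(≡8), b=17^4·(≡16) mod 17; (8|17)=+1, (16|17)=+1; (−1)^{1·4·8}·(+1)^4·(+1)^1 = +1.
v=19: a=19^1·(≡12), b=19^4·(≡18) mod 19; (12|19)=-1, (18|19)=-1; (−1)^{1·4·9}·(-1)^4·(-1)^1 = -1.
v=23: a=23^0·(≡3), b=23^-1·(≡4) mod 23; (3|23)=+1, (4|23)=+1; (−1)^{0·-1·11}·(+1)^-1·(+1)^0 = +1.
v=5: a=5^3·(≡4), b=5^6·(≡3) mod 5; (4|5)=+1, (3|5)=-1; (−1)^{3·6·2}·(+1)^6·(-1)^3 = -1.
v=∞: 230945 > 0 and -6578 < 0  ⇒  (a,b)_∞ = +1.
v=7: a=7^4·(≡4), b=7^4·(≡1) mod 7; (4|7)=+1, (1|7)=+1; (−1)^{4·4·3}·(+1)^4·(+1)^4 = +1.
v=11: a=11^1·(≡6), b=11^5·(≡10) mod 11; (6|11)=-1, (10|11)=-1; (−1)^{1·5·5}·(-1)^5·(-1)^1 = -1.
v=2: v_2(a)=-6, v_2(b)=-1; units ≡ 1, 7 (mod 8); ε·ε+αω+βω = 0·1+-6·0+-1·0 ≡ 0  ⇒  (a,b)_2 = +1.
Ram(230945, -6578) = {5, 11, 13, 19}; no ℚ_5-point on the conic.

[5, 11, 13, 19]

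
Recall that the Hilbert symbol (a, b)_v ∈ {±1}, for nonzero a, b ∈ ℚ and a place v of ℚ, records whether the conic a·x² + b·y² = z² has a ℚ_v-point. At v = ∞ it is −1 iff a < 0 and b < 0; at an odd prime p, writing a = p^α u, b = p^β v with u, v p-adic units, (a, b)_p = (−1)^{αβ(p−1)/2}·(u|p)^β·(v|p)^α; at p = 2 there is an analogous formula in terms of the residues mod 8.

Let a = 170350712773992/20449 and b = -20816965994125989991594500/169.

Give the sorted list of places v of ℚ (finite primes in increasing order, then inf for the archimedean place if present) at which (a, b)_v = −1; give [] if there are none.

[3, 5, 31, 37]

(a, b) ≡ (2163242, -81345) mod (ℚ^×)²; places V = {2, 3, 5, 11, 13, 17, 23, 29, 31, 37, 41, ∞}.
(a,b)_31: α=1, u≡28; β=2, v≡17 (mod 31); (28|31)=+1, (17|31)=-1; sign (−1)^0·+1^2·-1^1 = -1.
(a,b)_∞: sgn(2163242)=+, sgn(-81345)=−, so +1.
(a,b)_37: α=1, u≡19; β=2, v≡5 (mod 37); (19|37)=-1, (5|37)=-1; sign (−1)^0·-1^2·-1^1 = -1.
(a,b)_41: α=1, u≡39; β=2, v≡23 (mod 41); (39|41)=+1, (23|41)=+1; sign (−1)^0·+1^2·+1^1 = +1.
(a,b)_3: α=4, u≡2; β=3, v≡2 (mod 3); (2|3)=-1, (2|3)=-1; sign (−1)^0·-1^3·-1^4 = -1.
(a,b)_2: α=3, β=2; u≡5, v≡7 (mod 8); ε(u)ε(v)=0·1, αω(v)=3·0, βω(u)=2·1; sum ≡ 0  ⇒  +1.
(a,b)_17: α=2, u≡15; β=3, v≡13 (mod 17); (15|17)=+1, (13|17)=+1; sign (−1)^0·+1^3·+1^2 = +1.
(a,b)_11: α=-2, u≡9; β=1, v≡2 (mod 11); (9|11)=+1, (2|11)=-1; sign (−1)^0·+1^1·-1^-2 = +1.
(a,b)_13: α=-2, u≡9; β=-2, v≡12 (mod 13); (9|13)=+1, (12|13)=+1; sign (−1)^0·+1^-2·+1^-2 = +1.
(a,b)_23: α=1, u≡10; β=2, v≡2 (mod 23); (10|23)=-1, (2|23)=+1; sign (−1)^0·-1^2·+1^1 = +1.
(a,b)_29: α=2, u≡9; β=3, v≡27 (mod 29); (9|29)=+1, (27|29)=-1; sign (−1)^0·+1^3·-1^2 = +1.
(a,b)_5: α=0, u≡3; β=3, v≡1 (mod 5); (3|5)=-1, (1|5)=+1; sign (−1)^0·-1^3·+1^0 = -1.
Ram(2163242, -81345) = {3, 5, 31, 37}; no ℚ_3-point on the conic.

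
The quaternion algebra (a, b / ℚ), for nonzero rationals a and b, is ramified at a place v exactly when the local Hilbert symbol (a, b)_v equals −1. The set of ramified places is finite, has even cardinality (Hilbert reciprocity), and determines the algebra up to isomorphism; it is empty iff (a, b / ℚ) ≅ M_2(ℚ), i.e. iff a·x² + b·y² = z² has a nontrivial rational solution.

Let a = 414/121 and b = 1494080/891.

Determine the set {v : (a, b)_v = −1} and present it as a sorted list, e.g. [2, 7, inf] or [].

(a, b) ≡ (46, 256795) mod (ℚ^×)²; places V = {2, 3, 5, 7, 11, 23, 29, ∞}.
(a,b)_5: α=0, u≡4; β=1, v≡1 (mod 5); (4|5)=+1, (1|5)=+1; sign (−1)^0·+1^1·+1^0 = +1.
(a,b)_3: α=2, u≡1; β=-4, v≡1 (mod 3); (1|3)=+1, (1|3)=+1; sign (−1)^0·+1^-4·+1^2 = +1.
(a,b)_29: α=0, u≡19; β=1, v≡27 (mod 29); (19|29)=-1, (27|29)=-1; sign (−1)^0·-1^1·-1^0 = -1.
(a,b)_11: α=-2, u≡7; β=-1, v≡4 (mod 11); (7|11)=-1, (4|11)=+1; sign (−1)^0·-1^-1·+1^-2 = -1.
(a,b)_7: α=0, u≡4; β=1, v≡5 (mod 7); (4|7)=+1, (5|7)=-1; sign (−1)^0·+1^1·-1^0 = +1.
(a,b)_∞: sgn(46)=+, sgn(256795)=+, so +1.
(a,b)_23: α=1, u≡3; β=1, v≡14 (mod 23); (3|23)=+1, (14|23)=-1; sign (−1)^1·+1^1·-1^1 = +1.
(a,b)_2: α=1, β=6; u≡7, v≡3 (mod 8); ε(u)ε(v)=1·1, αω(v)=1·1, βω(u)=6·0; sum ≡ 0  ⇒  +1.
Ram(46, 256795) = {11, 29}; no ℚ_11-point on the conic.

[11, 29]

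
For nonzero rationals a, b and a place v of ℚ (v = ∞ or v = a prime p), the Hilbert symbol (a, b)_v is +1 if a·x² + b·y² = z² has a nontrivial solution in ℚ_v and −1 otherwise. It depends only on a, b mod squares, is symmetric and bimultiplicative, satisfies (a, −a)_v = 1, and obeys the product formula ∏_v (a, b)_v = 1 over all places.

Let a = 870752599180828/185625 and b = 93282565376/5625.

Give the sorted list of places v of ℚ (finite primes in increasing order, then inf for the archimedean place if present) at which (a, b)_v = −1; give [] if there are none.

[3, 7, 11, 13]

(a, b) ≡ (8151, 7436429) mod (ℚ^×)²; places V = {2, 3, 5, 7, 11, 13, 17, 19, 23, ∞}.
(a,b)_3: α=-3, u≡2; β=-2, v≡2 (mod 3); (2|3)=-1, (2|3)=-1; sign (−1)^0·-1^-2·-1^-3 = -1.
(a,b)_19: α=1, u≡1; β=1, v≡2 (mod 19); (1|19)=+1, (2|19)=-1; sign (−1)^1·+1^1·-1^1 = +1.
(a,b)_11: α=-1, u≡1; β=1, v≡1 (mod 11); (1|11)=+1, (1|11)=+1; sign (−1)^1·+1^1·+1^-1 = -1.
(a,b)_23: α=2, u≡8; β=1, v≡3 (mod 23); (8|23)=+1, (3|23)=+1; sign (−1)^0·+1^1·+1^2 = +1.
(a,b)_∞: sgn(8151)=+, sgn(7436429)=+, so +1.
(a,b)_17: α=2, u≡15; β=1, v≡10 (mod 17); (15|17)=+1, (10|17)=-1; sign (−1)^0·+1^1·-1^2 = +1.
(a,b)_13: α=1, u≡3; β=1, v≡5 (mod 13); (3|13)=+1, (5|13)=-1; sign (−1)^0·+1^1·-1^1 = -1.
(a,b)_7: α=8, u≡6; β=3, v≡6 (mod 7); (6|7)=-1, (6|7)=-1; sign (−1)^0·-1^3·-1^8 = -1.
(a,b)_2: α=2, β=8; u≡7, v≡5 (mod 8); ε(u)ε(v)=1·0, αω(v)=2·1, βω(u)=8·0; sum ≡ 0  ⇒  +1.
(a,b)_5: α=-4, u≡4; β=-4, v≡4 (mod 5); (4|5)=+1, (4|5)=+1; sign (−1)^0·+1^-4·+1^-4 = +1.
Ram(8151, 7436429) = {3, 7, 11, 13}; no ℚ_3-point on the conic.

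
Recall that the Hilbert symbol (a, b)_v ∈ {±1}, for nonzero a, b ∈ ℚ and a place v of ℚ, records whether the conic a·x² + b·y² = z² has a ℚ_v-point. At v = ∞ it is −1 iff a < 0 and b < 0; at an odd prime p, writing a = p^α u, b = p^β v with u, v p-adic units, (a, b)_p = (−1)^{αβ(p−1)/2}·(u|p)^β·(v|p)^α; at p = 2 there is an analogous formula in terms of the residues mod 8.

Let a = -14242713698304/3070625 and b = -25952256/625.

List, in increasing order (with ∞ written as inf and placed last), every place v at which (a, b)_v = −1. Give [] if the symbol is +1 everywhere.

[17, inf]

(a, b) ≡ (-17, -11) mod (ℚ^×)²; places V = {2, 3, 5, 7, 11, 13, 17, ∞}.
(a,b)_11: α=0, u≡1; β=1, v≡8 (mod 11); (1|11)=+1, (8|11)=-1; sign (−1)^0·+1^1·-1^0 = +1.
(a,b)_7: α=2, u≡1; β=0, v≡3 (mod 7); (1|7)=+1, (3|7)=-1; sign (−1)^0·+1^0·-1^2 = +1.
(a,b)_13: α=2, u≡1; β=0, v≡8 (mod 13); (1|13)=+1, (8|13)=-1; sign (−1)^0·+1^0·-1^2 = +1.
(a,b)_∞: sgn(-17)=−, sgn(-11)=−, so -1.
(a,b)_5: α=-4, u≡2; β=-4, v≡4 (mod 5); (2|5)=-1, (4|5)=+1; sign (−1)^0·-1^-4·+1^-4 = +1.
(a,b)_3: α=8, u≡1; β=2, v≡1 (mod 3); (1|3)=+1, (1|3)=+1; sign (−1)^0·+1^2·+1^8 = +1.
(a,b)_17: α=-3, u≡15; β=0, v≡14 (mod 17); (15|17)=+1, (14|17)=-1; sign (−1)^0·+1^0·-1^-3 = -1.
(a,b)_2: α=18, β=18; u≡7, v≡5 (mod 8); ε(u)ε(v)=1·0, αω(v)=18·1, βω(u)=18·0; sum ≡ 0  ⇒  +1.
Ram(-17, -11) = {17, ∞}; no ℚ_17-point on the conic.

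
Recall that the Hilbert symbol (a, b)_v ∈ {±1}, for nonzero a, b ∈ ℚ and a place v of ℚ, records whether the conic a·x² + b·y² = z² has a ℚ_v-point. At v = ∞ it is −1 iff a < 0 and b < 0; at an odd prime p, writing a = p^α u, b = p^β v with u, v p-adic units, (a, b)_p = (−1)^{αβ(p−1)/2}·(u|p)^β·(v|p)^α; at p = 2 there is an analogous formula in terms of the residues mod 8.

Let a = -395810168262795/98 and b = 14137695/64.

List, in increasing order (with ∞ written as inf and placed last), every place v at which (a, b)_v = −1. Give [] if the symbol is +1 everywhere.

(a, b) ≡ (-390, 55) mod (ℚ^×)²; places V = {2, 3, 5, 7, 11, 13, 41, ∞}.
(a,b)_7: α=-2, u≡4; β=0, v≡5 (mod 7); (4|7)=+1, (5|7)=-1; sign (−1)^0·+1^0·-1^-2 = +1.
(a,b)_∞: sgn(-390)=−, sgn(55)=+, so +1.
(a,b)_5: α=1, u≡2; β=1, v≡1 (mod 5); (2|5)=-1, (1|5)=+1; sign (−1)^0·-1^1·+1^1 = -1.
(a,b)_2: α=-1, β=-6; u≡5, v≡7 (mod 8); ε(u)ε(v)=0·1, αω(v)=-1·0, βω(u)=-6·1; sum ≡ 0  ⇒  +1.
(a,b)_41: α=2, u≡36; β=0, v≡30 (mod 41); (36|41)=+1, (30|41)=-1; sign (−1)^0·+1^0·-1^2 = +1.
(a,b)_11: α=2, u≡2; β=1, v≡3 (mod 11); (2|11)=-1, (3|11)=+1; sign (−1)^0·-1^1·+1^2 = -1.
(a,b)_3: α=11, u≡2; β=2, v≡1 (mod 3); (2|3)=-1, (1|3)=+1; sign (−1)^0·-1^2·+1^11 = +1.
(a,b)_13: α=3, u≡3; β=4, v≡12 (mod 13); (3|13)=+1, (12|13)=+1; sign (−1)^0·+1^4·+1^3 = +1.
|Ram(-390, 55)| = 2, even; anisotropic at {5, 11}.

[5, 11]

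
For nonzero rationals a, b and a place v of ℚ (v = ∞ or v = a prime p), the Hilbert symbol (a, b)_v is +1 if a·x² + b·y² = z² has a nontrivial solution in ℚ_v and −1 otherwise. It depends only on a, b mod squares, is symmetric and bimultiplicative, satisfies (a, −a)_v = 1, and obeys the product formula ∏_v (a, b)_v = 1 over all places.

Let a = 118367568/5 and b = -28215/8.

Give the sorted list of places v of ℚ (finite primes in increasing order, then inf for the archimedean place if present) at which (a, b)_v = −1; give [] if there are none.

(a, b) ≡ (1265, -6270) mod (ℚ^×)²; places V = {2, 3, 5, 11, 19, 23, ∞}.
(a,b)_19: α=2, u≡1; β=1, v≡2 (mod 19); (1|19)=+1, (2|19)=-1; sign (−1)^0·+1^1·-1^2 = +1.
(a,b)_2: α=4, β=-3; u≡1, v≡1 (mod 8); ε(u)ε(v)=0·0, αω(v)=4·0, βω(u)=-3·0; sum ≡ 0  ⇒  +1.
(a,b)_5: α=-1, u≡3; β=1, v≡4 (mod 5); (3|5)=-1, (4|5)=+1; sign (−1)^0·-1^1·+1^-1 = -1.
(a,b)_3: α=4, u≡2; β=3, v≡1 (mod 3); (2|3)=-1, (1|3)=+1; sign (−1)^0·-1^3·+1^4 = -1.
(a,b)_23: α=1, u≡1; β=0, v≡18 (mod 23); (1|23)=+1, (18|23)=+1; sign (−1)^0·+1^0·+1^1 = +1.
(a,b)_11: α=1, u≡3; β=1, v≡8 (mod 11); (3|11)=+1, (8|11)=-1; sign (−1)^1·+1^1·-1^1 = +1.
(a,b)_∞: sgn(1265)=+, sgn(-6270)=−, so +1.
|Ram(1265, -6270)| = 2, even; anisotropic at {3, 5}.

[3, 5]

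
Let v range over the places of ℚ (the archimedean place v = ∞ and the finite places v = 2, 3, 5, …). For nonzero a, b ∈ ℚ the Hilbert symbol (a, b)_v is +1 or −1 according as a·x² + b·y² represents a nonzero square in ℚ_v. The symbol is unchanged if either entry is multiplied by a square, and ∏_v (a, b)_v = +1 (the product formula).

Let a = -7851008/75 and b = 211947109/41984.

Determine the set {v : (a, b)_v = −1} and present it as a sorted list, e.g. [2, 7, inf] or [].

Mod squares: a ≡ -23001, b ≡ 248501. Check v ∈ {∞, 2, 3, 5, 11, 17, 19, 29, 41}.
v=∞: -23001 < 0 and 248501 > 0  ⇒  (a,b)_∞ = +1.
v=17: a=17^1·(≡7), b=17^2·(≡14) mod 17; (7|17)=-1, (14|17)=-1; (−1)^{1·2·8}·(-1)^2·(-1)^1 = -1.
v=29: a=29^0·(≡1), b=29^1·(≡11) mod 29; (1|29)=+1, (11|29)=-1; (−1)^{0·1·14}·(+1)^1·(-1)^0 = +1.
v=19: a=19^0·(≡18), b=19^1·(≡6) mod 19; (18|19)=-1, (6|19)=+1; (−1)^{0·1·9}·(-1)^1·(+1)^0 = -1.
v=5: a=5^-2·(≡4), b=5^0·(≡1) mod 5; (4|5)=+1, (1|5)=+1; (−1)^{-2·0·2}·(+1)^0·(+1)^-2 = +1.
v=2: v_2(a)=10, v_2(b)=-10; units ≡ 7, 5 (mod 8); ε·ε+αω+βω = 1·0+10·1+-10·0 ≡ 0  ⇒  (a,b)_2 = +1.
v=41: a=41^1·(≡26), b=41^-1·(≡13) mod 41; (26|41)=-1, (13|41)=-1; (−1)^{1·-1·20}·(-1)^-1·(-1)^1 = +1.
v=11: a=11^1·(≡2), b=11^3·(≡10) mod 11; (2|11)=-1, (10|11)=-1; (−1)^{1·3·5}·(-1)^3·(-1)^1 = -1.
v=3: a=3^-1·(≡1), b=3^0·(≡2) mod 3; (1|3)=+1, (2|3)=-1; (−1)^{-1·0·1}·(+1)^0·(-1)^-1 = -1.
(-23001, 248501 / ℚ) ramifies at {3, 11, 17, 19}: a division algebra.

[3, 11, 17, 19]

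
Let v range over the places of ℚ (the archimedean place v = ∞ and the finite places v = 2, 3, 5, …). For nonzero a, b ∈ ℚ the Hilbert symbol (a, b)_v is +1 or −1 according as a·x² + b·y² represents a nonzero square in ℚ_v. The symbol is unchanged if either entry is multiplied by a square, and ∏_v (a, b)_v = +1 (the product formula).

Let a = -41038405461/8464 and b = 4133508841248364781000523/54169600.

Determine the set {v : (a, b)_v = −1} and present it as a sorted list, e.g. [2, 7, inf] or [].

[2, 47]

Mod squares: a ≡ -77221, b ≡ 1643. Check v ∈ {∞, 2, 3, 5, 11, 23, 31, 47, 53}.
v=53: a=53^1·(≡3), b=53^3·(≡50) mod 53; (3|53)=-1, (50|53)=-1; (−1)^{1·3·26}·(-1)^3·(-1)^1 = +1.
v=5: a=5^0·(≡1), b=5^-2·(≡2) mod 5; (1|5)=+1, (2|5)=-1; (−1)^{0·-2·2}·(+1)^-2·(-1)^0 = +1.
v=31: a=31^1·(≡5), b=31^3·(≡22) mod 31; (5|31)=+1, (22|31)=-1; (−1)^{1·3·15}·(+1)^3·(-1)^1 = +1.
v=2: v_2(a)=-4, v_2(b)=-12; units ≡ 3, 3 (mod 8); ε·ε+αω+βω = 1·1+-4·1+-12·1 ≡ 1  ⇒  (a,b)_2 = -1.
v=11: a=11^0·(≡7), b=11^2·(≡4) mod 11; (7|11)=-1, (4|11)=+1; (−1)^{0·2·5}·(-1)^2·(+1)^0 = +1.
v=23: a=23^-2·(≡1), b=23^-2·(≡21) mod 23; (1|23)=+1, (21|23)=-1; (−1)^{-2·-2·11}·(+1)^-2·(-1)^-2 = +1.
v=∞: -77221 < 0 and 1643 > 0  ⇒  (a,b)_∞ = +1.
v=47: a=47^1·(≡6), b=47^2·(≡35) mod 47; (6|47)=+1, (35|47)=-1; (−1)^{1·2·23}·(+1)^2·(-1)^1 = -1.
v=3: a=3^12·(≡2), b=3^20·(≡2) mod 3; (2|3)=-1, (2|3)=-1; (−1)^{12·20·1}·(-1)^20·(-1)^12 = +1.
|Ram(-77221, 1643)| = 2, even; anisotropic at {2, 47}.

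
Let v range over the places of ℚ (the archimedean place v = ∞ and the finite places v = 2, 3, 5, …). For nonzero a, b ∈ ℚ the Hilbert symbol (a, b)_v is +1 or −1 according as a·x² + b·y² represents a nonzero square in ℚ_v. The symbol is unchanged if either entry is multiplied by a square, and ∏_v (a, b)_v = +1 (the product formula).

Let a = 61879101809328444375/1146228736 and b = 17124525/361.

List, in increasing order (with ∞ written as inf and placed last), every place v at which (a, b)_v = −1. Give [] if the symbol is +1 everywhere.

(a, b) ≡ (111, 629) mod (ℚ^×)²; places V = {2, 3, 5, 7, 11, 17, 19, 23, 37, ∞}.
(a,b)_23: α=-4, u≡20; β=0, v≡8 (mod 23); (20|23)=-1, (8|23)=+1; sign (−1)^0·-1^0·+1^-4 = +1.
(a,b)_2: α=-12, β=0; u≡7, v≡5 (mod 8); ε(u)ε(v)=1·0, αω(v)=-12·1, βω(u)=0·0; sum ≡ 0  ⇒  +1.
(a,b)_11: α=0, u≡5; β=2, v≡6 (mod 11); (5|11)=+1, (6|11)=-1; sign (−1)^0·+1^2·-1^0 = +1.
(a,b)_7: α=4, u≡5; β=0, v≡3 (mod 7); (5|7)=-1, (3|7)=-1; sign (−1)^0·-1^0·-1^4 = +1.
(a,b)_17: α=4, u≡2; β=1, v≡6 (mod 17); (2|17)=+1, (6|17)=-1; sign (−1)^0·+1^1·-1^4 = +1.
(a,b)_37: α=3, u≡1; β=1, v≡5 (mod 37); (1|37)=+1, (5|37)=-1; sign (−1)^0·+1^1·-1^3 = -1.
(a,b)_∞: sgn(111)=+, sgn(629)=+, so +1.
(a,b)_3: α=3, u≡1; β=2, v≡2 (mod 3); (1|3)=+1, (2|3)=-1; sign (−1)^0·+1^2·-1^3 = -1.
(a,b)_5: α=4, u≡1; β=2, v≡1 (mod 5); (1|5)=+1, (1|5)=+1; sign (−1)^0·+1^2·+1^4 = +1.
(a,b)_19: α=2, u≡11; β=-2, v≡15 (mod 19); (11|19)=+1, (15|19)=-1; sign (−1)^0·+1^-2·-1^2 = +1.
(111, 629 / ℚ) ramifies at {3, 37}: a division algebra.

[3, 37]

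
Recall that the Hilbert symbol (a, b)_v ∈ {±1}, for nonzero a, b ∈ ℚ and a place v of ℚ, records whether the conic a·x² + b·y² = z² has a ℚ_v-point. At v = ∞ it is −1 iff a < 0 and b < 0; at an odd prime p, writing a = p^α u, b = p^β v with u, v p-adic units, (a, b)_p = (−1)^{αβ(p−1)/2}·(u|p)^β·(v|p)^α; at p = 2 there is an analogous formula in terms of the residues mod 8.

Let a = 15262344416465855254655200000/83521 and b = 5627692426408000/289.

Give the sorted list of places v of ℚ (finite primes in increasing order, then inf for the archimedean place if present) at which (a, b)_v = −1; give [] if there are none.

[13, 43]

Mod squares: a ≡ 6355, b ≡ 2177305. Check v ∈ {∞, 2, 5, 7, 13, 17, 19, 31, 41, 43}.
v=7: a=7^2·(≡5), b=7^0·(≡2) mod 7; (5|7)=-1, (2|7)=+1; (−1)^{2·0·3}·(-1)^0·(+1)^2 = +1.
v=13: a=13^2·(≡6), b=13^1·(≡5) mod 13; (6|13)=-1, (5|13)=-1; (−1)^{2·1·6}·(-1)^1·(-1)^2 = -1.
v=17: a=17^-4·(≡14), b=17^-2·(≡8) mod 17; (14|17)=-1, (8|17)=+1; (−1)^{-4·-2·8}·(-1)^-2·(+1)^-4 = +1.
v=43: a=43^2·(≡33), b=43^1·(≡38) mod 43; (33|43)=-1, (38|43)=+1; (−1)^{2·1·21}·(-1)^1·(+1)^2 = -1.
v=5: a=5^5·(≡4), b=5^3·(≡1) mod 5; (4|5)=+1, (1|5)=+1; (−1)^{5·3·2}·(+1)^3·(+1)^5 = +1.
v=2: v_2(a)=8, v_2(b)=6; units ≡ 3, 1 (mod 8); ε·ε+αω+βω = 1·0+8·0+6·1 ≡ 0  ⇒  (a,b)_2 = +1.
v=31: a=31^3·(≡20), b=31^2·(≡18) mod 31; (20|31)=+1, (18|31)=+1; (−1)^{3·2·15}·(+1)^2·(+1)^3 = +1.
v=41: a=41^5·(≡1), b=41^3·(≡8) mod 41; (1|41)=+1, (8|41)=+1; (−1)^{5·3·20}·(+1)^3·(+1)^5 = +1.
v=19: a=19^2·(≡6), b=19^1·(≡5) mod 19; (6|19)=+1, (5|19)=+1; (−1)^{2·1·9}·(+1)^1·(+1)^2 = +1.
v=∞: 6355 > 0 and 2177305 > 0  ⇒  (a,b)_∞ = +1.
(6355, 2177305 / ℚ) ramifies at {13, 43}: a division algebra.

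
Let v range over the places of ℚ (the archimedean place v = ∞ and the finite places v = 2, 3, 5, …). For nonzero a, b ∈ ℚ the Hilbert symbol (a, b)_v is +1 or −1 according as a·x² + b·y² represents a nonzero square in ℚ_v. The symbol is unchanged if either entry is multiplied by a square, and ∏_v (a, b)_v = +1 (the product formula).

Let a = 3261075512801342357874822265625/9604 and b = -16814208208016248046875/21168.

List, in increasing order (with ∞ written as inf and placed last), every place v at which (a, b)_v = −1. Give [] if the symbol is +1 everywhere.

[3, 5, 13, 19]

(a, b) ≡ (230945, -62985) mod (ℚ^×)²; places V = {2, 3, 5, 7, 11, 13, 17, 19, 31, ∞}.
(a,b)_17: α=5, u≡15; β=3, v≡8 (mod 17); (15|17)=+1, (8|17)=+1; sign (−1)^0·+1^3·+1^5 = +1.
(a,b)_2: α=-2, β=-4; u≡1, v≡7 (mod 8); ε(u)ε(v)=0·1, αω(v)=-2·0, βω(u)=-4·0; sum ≡ 0  ⇒  +1.
(a,b)_11: α=3, u≡8; β=2, v≡1 (mod 11); (8|11)=-1, (1|11)=+1; sign (−1)^0·-1^2·+1^3 = +1.
(a,b)_19: α=5, u≡14; β=3, v≡10 (mod 19); (14|19)=-1, (10|19)=-1; sign (−1)^1·-1^3·-1^5 = -1.
(a,b)_3: α=0, u≡2; β=-3, v≡2 (mod 3); (2|3)=-1, (2|3)=-1; sign (−1)^0·-1^-3·-1^0 = -1.
(a,b)_7: α=-4, u≡4; β=-2, v≡2 (mod 7); (4|7)=+1, (2|7)=+1; sign (−1)^0·+1^-2·+1^-4 = +1.
(a,b)_13: α=5, u≡2; β=3, v≡12 (mod 13); (2|13)=-1, (12|13)=+1; sign (−1)^0·-1^3·+1^5 = -1.
(a,b)_5: α=9, u≡1; β=9, v≡2 (mod 5); (1|5)=+1, (2|5)=-1; sign (−1)^0·+1^9·-1^9 = -1.
(a,b)_∞: sgn(230945)=+, sgn(-62985)=−, so +1.
(a,b)_31: α=2, u≡12; β=2, v≡9 (mod 31); (12|31)=-1, (9|31)=+1; sign (−1)^0·-1^2·+1^2 = +1.
|Ram(230945, -62985)| = 4, even; anisotropic at {3, 5, 13, 19}.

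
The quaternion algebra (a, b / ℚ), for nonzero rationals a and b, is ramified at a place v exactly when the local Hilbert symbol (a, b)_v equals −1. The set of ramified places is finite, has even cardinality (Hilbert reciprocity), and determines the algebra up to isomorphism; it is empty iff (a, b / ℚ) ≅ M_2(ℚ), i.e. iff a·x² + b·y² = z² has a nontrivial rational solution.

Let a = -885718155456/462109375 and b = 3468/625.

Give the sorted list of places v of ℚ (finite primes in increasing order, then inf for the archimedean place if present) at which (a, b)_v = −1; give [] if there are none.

[2, 3, 7, 17]

(a, b) ≡ (-357, 3) mod (ℚ^×)²; places V = {2, 3, 5, 7, 13, 17, 19, ∞}.
(a,b)_5: α=-8, u≡3; β=-4, v≡3 (mod 5); (3|5)=-1, (3|5)=-1; sign (−1)^0·-1^-4·-1^-8 = +1.
(a,b)_2: α=6, β=2; u≡3, v≡3 (mod 8); ε(u)ε(v)=1·1, αω(v)=6·1, βω(u)=2·1; sum ≡ 1  ⇒  -1.
(a,b)_7: α=-1, u≡5; β=0, v≡5 (mod 7); (5|7)=-1, (5|7)=-1; sign (−1)^0·-1^0·-1^-1 = -1.
(a,b)_13: α=-2, u≡5; β=0, v≡10 (mod 13); (5|13)=-1, (10|13)=+1; sign (−1)^0·-1^0·+1^-2 = +1.
(a,b)_3: α=3, u≡1; β=1, v≡1 (mod 3); (1|3)=+1, (1|3)=+1; sign (−1)^1·+1^1·+1^3 = -1.
(a,b)_∞: sgn(-357)=−, sgn(3)=+, so +1.
(a,b)_17: α=5, u≡1; β=2, v≡14 (mod 17); (1|17)=+1, (14|17)=-1; sign (−1)^0·+1^2·-1^5 = -1.
(a,b)_19: α=2, u≡6; β=0, v≡14 (mod 19); (6|19)=+1, (14|19)=-1; sign (−1)^0·+1^0·-1^2 = +1.
(-357, 3 / ℚ) ramifies at {2, 3, 7, 17}: a division algebra.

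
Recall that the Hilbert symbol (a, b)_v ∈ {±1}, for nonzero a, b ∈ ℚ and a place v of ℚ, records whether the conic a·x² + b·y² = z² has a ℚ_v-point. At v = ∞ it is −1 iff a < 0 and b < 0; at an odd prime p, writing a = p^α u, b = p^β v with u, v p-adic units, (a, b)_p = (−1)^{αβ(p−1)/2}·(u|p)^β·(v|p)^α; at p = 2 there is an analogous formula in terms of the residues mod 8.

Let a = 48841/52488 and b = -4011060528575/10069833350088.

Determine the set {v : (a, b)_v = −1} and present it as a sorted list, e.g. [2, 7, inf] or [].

Mod squares: a ≡ 2, b ≡ -46. Check v ∈ {∞, 2, 3, 5, 13, 17, 19, 23}.
v=13: a=13^2·(≡6), b=13^0·(≡6) mod 13; (6|13)=-1, (6|13)=-1; (−1)^{2·0·6}·(-1)^0·(-1)^2 = +1.
v=23: a=23^0·(≡6), b=23^1·(≡14) mod 23; (6|23)=+1, (14|23)=-1; (−1)^{0·1·11}·(+1)^1·(-1)^0 = +1.
v=2: v_2(a)=-3, v_2(b)=-3; units ≡ 1, 1 (mod 8); ε·ε+αω+βω = 0·0+-3·0+-3·0 ≡ 0  ⇒  (a,b)_2 = +1.
v=19: a=19^0·(≡3), b=19^-2·(≡16) mod 19; (3|19)=-1, (16|19)=+1; (−1)^{0·-2·9}·(-1)^-2·(+1)^0 = +1.
v=5: a=5^0·(≡2), b=5^2·(≡4) mod 5; (2|5)=-1, (4|5)=+1; (−1)^{0·2·2}·(-1)^2·(+1)^0 = +1.
v=∞: 2 > 0 and -46 < 0  ⇒  (a,b)_∞ = +1.
v=3: a=3^-8·(≡2), b=3^-20·(≡2) mod 3; (2|3)=-1, (2|3)=-1; (−1)^{-8·-20·1}·(-1)^-20·(-1)^-8 = +1.
v=17: a=17^2·(≡15), b=17^8·(≡11) mod 17; (15|17)=+1, (11|17)=-1; (−1)^{2·8·8}·(+1)^8·(-1)^2 = +1.
Ram(a, b) = ∅: the form 2·x² + -46·y² − z² is isotropic over every ℚ_v, so by Hasse–Minkowski it is isotropic over ℚ.

[]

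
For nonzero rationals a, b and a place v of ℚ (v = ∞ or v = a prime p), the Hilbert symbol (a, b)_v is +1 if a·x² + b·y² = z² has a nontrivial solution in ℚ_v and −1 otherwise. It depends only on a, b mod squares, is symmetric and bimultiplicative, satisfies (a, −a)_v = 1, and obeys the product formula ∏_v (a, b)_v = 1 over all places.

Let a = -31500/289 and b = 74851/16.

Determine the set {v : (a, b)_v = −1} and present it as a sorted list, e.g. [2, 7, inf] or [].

[7, 37]

Mod squares: a ≡ -35, b ≡ 259. Check v ∈ {∞, 2, 3, 5, 7, 17, 37}.
v=7: a=7^1·(≡4), b=7^1·(≡2) mod 7; (4|7)=+1, (2|7)=+1; (−1)^{1·1·3}·(+1)^1·(+1)^1 = -1.
v=3: a=3^2·(≡1), b=3^0·(≡1) mod 3; (1|3)=+1, (1|3)=+1; (−1)^{2·0·1}·(+1)^0·(+1)^2 = +1.
v=∞: -35 < 0 and 259 > 0  ⇒  (a,b)_∞ = +1.
v=17: a=17^-2·(≡1), b=17^2·(≡13) mod 17; (1|17)=+1, (13|17)=+1; (−1)^{-2·2·8}·(+1)^2·(+1)^-2 = +1.
v=2: v_2(a)=2, v_2(b)=-4; units ≡ 5, 3 (mod 8); ε·ε+αω+βω = 0·1+2·1+-4·1 ≡ 0  ⇒  (a,b)_2 = +1.
v=5: a=5^3·(≡2), b=5^0·(≡1) mod 5; (2|5)=-1, (1|5)=+1; (−1)^{3·0·2}·(-1)^0·(+1)^3 = +1.
v=37: a=37^0·(≡23), b=37^1·(≡27) mod 37; (23|37)=-1, (27|37)=+1; (−1)^{0·1·18}·(-1)^1·(+1)^0 = -1.
(-35, 259 / ℚ) ramifies at {7, 37}: a division algebra.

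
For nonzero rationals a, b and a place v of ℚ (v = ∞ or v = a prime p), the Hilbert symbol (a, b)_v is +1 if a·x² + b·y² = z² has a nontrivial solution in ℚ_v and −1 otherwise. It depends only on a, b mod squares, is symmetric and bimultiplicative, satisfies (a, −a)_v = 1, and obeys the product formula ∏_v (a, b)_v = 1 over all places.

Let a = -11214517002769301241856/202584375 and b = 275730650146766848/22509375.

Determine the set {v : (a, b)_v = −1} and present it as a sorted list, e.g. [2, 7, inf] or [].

[5, 41]

(a, b) ≡ (-371535, 982770) mod (ℚ^×)²; places V = {2, 3, 5, 7, 11, 17, 31, 41, 47, ∞}.
(a,b)_41: α=2, u≡38; β=1, v≡29 (mod 41); (38|41)=-1, (29|41)=-1; sign (−1)^0·-1^1·-1^2 = -1.
(a,b)_∞: sgn(-371535)=−, sgn(982770)=+, so +1.
(a,b)_5: α=-5, u≡2; β=-5, v≡1 (mod 5); (2|5)=-1, (1|5)=+1; sign (−1)^0·-1^-5·+1^-5 = -1.
(a,b)_2: α=20, β=15; u≡1, v≡1 (mod 8); ε(u)ε(v)=0·0, αω(v)=20·0, βω(u)=15·0; sum ≡ 0  ⇒  +1.
(a,b)_3: α=-3, u≡1; β=-1, v≡2 (mod 3); (1|3)=+1, (2|3)=-1; sign (−1)^1·+1^-1·-1^-3 = +1.
(a,b)_17: α=1, u≡10; β=1, v≡10 (mod 17); (10|17)=-1, (10|17)=-1; sign (−1)^0·-1^1·-1^1 = +1.
(a,b)_31: α=3, u≡12; β=2, v≡14 (mod 31); (12|31)=-1, (14|31)=+1; sign (−1)^0·-1^2·+1^3 = +1.
(a,b)_7: α=-4, u≡1; β=-4, v≡6 (mod 7); (1|7)=+1, (6|7)=-1; sign (−1)^0·+1^-4·-1^-4 = +1.
(a,b)_11: α=2, u≡1; β=2, v≡7 (mod 11); (1|11)=+1, (7|11)=-1; sign (−1)^0·+1^2·-1^2 = +1.
(a,b)_47: α=3, u≡26; β=3, v≡36 (mod 47); (26|47)=-1, (36|47)=+1; sign (−1)^1·-1^3·+1^3 = +1.
Ram(-371535, 982770) = {5, 41}; no ℚ_5-point on the conic.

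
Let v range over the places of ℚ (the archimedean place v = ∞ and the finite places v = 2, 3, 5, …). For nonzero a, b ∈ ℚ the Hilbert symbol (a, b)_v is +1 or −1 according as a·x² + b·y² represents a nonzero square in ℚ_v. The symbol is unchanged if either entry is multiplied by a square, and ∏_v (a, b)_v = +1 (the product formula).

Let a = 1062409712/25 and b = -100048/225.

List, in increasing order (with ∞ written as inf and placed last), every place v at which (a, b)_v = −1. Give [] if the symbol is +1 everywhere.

[2, 7]

(a, b) ≡ (287, -37) mod (ℚ^×)²; places V = {2, 3, 5, 7, 13, 37, 41, ∞}.
(a,b)_37: α=2, u≡30; β=1, v≡36 (mod 37); (30|37)=+1, (36|37)=+1; sign (−1)^0·+1^1·+1^2 = +1.
(a,b)_7: α=1, u≡5; β=0, v≡3 (mod 7); (5|7)=-1, (3|7)=-1; sign (−1)^0·-1^0·-1^1 = -1.
(a,b)_13: α=2, u≡1; β=2, v≡8 (mod 13); (1|13)=+1, (8|13)=-1; sign (−1)^0·+1^2·-1^2 = +1.
(a,b)_∞: sgn(287)=+, sgn(-37)=−, so +1.
(a,b)_5: α=-2, u≡2; β=-2, v≡3 (mod 5); (2|5)=-1, (3|5)=-1; sign (−1)^0·-1^-2·-1^-2 = +1.
(a,b)_3: α=0, u≡2; β=-2, v≡2 (mod 3); (2|3)=-1, (2|3)=-1; sign (−1)^0·-1^-2·-1^0 = +1.
(a,b)_41: α=1, u≡14; β=0, v≡16 (mod 41); (14|41)=-1, (16|41)=+1; sign (−1)^0·-1^0·+1^1 = +1.
(a,b)_2: α=4, β=4; u≡7, v≡3 (mod 8); ε(u)ε(v)=1·1, αω(v)=4·1, βω(u)=4·0; sum ≡ 1  ⇒  -1.
Ram(287, -37) = {2, 7}; no ℚ_2-point on the conic.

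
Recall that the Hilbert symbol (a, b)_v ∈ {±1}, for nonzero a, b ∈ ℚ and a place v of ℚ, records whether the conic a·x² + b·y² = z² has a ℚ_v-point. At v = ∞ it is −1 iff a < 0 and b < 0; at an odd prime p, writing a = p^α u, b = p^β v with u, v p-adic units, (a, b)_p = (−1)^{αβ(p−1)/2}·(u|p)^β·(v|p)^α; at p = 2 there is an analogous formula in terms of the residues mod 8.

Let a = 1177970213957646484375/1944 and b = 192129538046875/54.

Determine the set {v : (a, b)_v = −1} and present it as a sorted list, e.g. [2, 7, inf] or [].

(a, b) ≡ (42, 4290) mod (ℚ^×)²; places V = {2, 3, 5, 7, 11, 13, 29, ∞}.
(a,b)_∞: sgn(42)=+, sgn(4290)=+, so +1.
(a,b)_11: α=4, u≡9; β=3, v≡1 (mod 11); (9|11)=+1, (1|11)=+1; sign (−1)^0·+1^3·+1^4 = +1.
(a,b)_29: α=2, u≡24; β=2, v≡27 (mod 29); (24|29)=+1, (27|29)=-1; sign (−1)^0·+1^2·-1^2 = +1.
(a,b)_2: α=-3, β=-1; u≡5, v≡1 (mod 8); ε(u)ε(v)=0·0, αω(v)=-3·0, βω(u)=-1·1; sum ≡ 1  ⇒  -1.
(a,b)_13: α=4, u≡3; β=3, v≡11 (mod 13); (3|13)=+1, (11|13)=-1; sign (−1)^0·+1^3·-1^4 = +1.
(a,b)_7: α=3, u≡3; β=0, v≡6 (mod 7); (3|7)=-1, (6|7)=-1; sign (−1)^0·-1^0·-1^3 = -1.
(a,b)_5: α=10, u≡2; β=7, v≡3 (mod 5); (2|5)=-1, (3|5)=-1; sign (−1)^0·-1^7·-1^10 = -1.
(a,b)_3: α=-5, u≡2; β=-3, v≡2 (mod 3); (2|3)=-1, (2|3)=-1; sign (−1)^1·-1^-3·-1^-5 = -1.
|Ram(42, 4290)| = 4, even; anisotropic at {2, 3, 5, 7}.

[2, 3, 5, 7]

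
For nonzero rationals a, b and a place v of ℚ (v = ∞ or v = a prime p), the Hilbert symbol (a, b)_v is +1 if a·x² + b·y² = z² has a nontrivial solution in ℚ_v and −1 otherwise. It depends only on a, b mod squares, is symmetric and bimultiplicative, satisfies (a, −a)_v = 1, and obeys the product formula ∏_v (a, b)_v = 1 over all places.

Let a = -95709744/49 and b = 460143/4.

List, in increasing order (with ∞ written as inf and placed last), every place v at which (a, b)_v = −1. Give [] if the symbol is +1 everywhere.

[13, 41]

(a, b) ≡ (-664651, 51127) mod (ℚ^×)²; places V = {2, 3, 7, 13, 29, 41, 43, ∞}.
(a,b)_43: α=1, u≡36; β=1, v≡20 (mod 43); (36|43)=+1, (20|43)=-1; sign (−1)^1·+1^1·-1^1 = +1.
(a,b)_7: α=-2, u≡3; β=0, v≡3 (mod 7); (3|7)=-1, (3|7)=-1; sign (−1)^0·-1^0·-1^-2 = +1.
(a,b)_29: α=1, u≡28; β=1, v≡1 (mod 29); (28|29)=+1, (1|29)=+1; sign (−1)^0·+1^1·+1^1 = +1.
(a,b)_13: α=1, u≡8; β=0, v≡2 (mod 13); (8|13)=-1, (2|13)=-1; sign (−1)^0·-1^0·-1^1 = -1.
(a,b)_2: α=4, β=-2; u≡5, v≡7 (mod 8); ε(u)ε(v)=0·1, αω(v)=4·0, βω(u)=-2·1; sum ≡ 0  ⇒  +1.
(a,b)_3: α=2, u≡2; β=2, v≡1 (mod 3); (2|3)=-1, (1|3)=+1; sign (−1)^0·-1^2·+1^2 = +1.
(a,b)_∞: sgn(-664651)=−, sgn(51127)=+, so +1.
(a,b)_41: α=1, u≡40; β=1, v≡28 (mod 41); (40|41)=+1, (28|41)=-1; sign (−1)^0·+1^1·-1^1 = -1.
|Ram(-664651, 51127)| = 2, even; anisotropic at {13, 41}.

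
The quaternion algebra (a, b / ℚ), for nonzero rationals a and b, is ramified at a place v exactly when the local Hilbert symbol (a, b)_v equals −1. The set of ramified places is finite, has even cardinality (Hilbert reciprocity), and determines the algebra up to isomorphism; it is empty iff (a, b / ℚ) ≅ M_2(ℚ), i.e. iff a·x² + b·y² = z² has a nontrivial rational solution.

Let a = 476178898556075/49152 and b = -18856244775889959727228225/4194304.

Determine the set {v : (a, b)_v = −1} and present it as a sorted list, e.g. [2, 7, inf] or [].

[3, 13, 19, 29]

(a, b) ≡ (854601, -481) mod (ℚ^×)²; places V = {2, 3, 5, 11, 13, 17, 19, 29, 37, 47, ∞}.
(a,b)_29: α=1, u≡28; β=2, v≡17 (mod 29); (28|29)=+1, (17|29)=-1; sign (−1)^0·+1^2·-1^1 = -1.
(a,b)_3: α=-1, u≡2; β=0, v≡2 (mod 3); (2|3)=-1, (2|3)=-1; sign (−1)^0·-1^0·-1^-1 = -1.
(a,b)_2: α=-14, β=-22; u≡1, v≡7 (mod 8); ε(u)ε(v)=0·1, αω(v)=-14·0, βω(u)=-22·0; sum ≡ 0  ⇒  +1.
(a,b)_37: α=2, u≡34; β=3, v≡19 (mod 37); (34|37)=+1, (19|37)=-1; sign (−1)^0·+1^3·-1^2 = +1.
(a,b)_19: α=1, u≡1; β=2, v≡3 (mod 19); (1|19)=+1, (3|19)=-1; sign (−1)^0·+1^2·-1^1 = -1.
(a,b)_17: α=2, u≡5; β=4, v≡14 (mod 17); (5|17)=-1, (14|17)=-1; sign (−1)^0·-1^4·-1^2 = +1.
(a,b)_5: α=2, u≡4; β=2, v≡4 (mod 5); (4|5)=+1, (4|5)=+1; sign (−1)^0·+1^2·+1^2 = +1.
(a,b)_13: α=2, u≡2; β=3, v≡5 (mod 13); (2|13)=-1, (5|13)=-1; sign (−1)^0·-1^3·-1^2 = -1.
(a,b)_11: α=1, u≡3; β=2, v≡4 (mod 11); (3|11)=+1, (4|11)=+1; sign (−1)^0·+1^2·+1^1 = +1.
(a,b)_∞: sgn(854601)=+, sgn(-481)=−, so +1.
(a,b)_47: α=1, u≡5; β=2, v≡16 (mod 47); (5|47)=-1, (16|47)=+1; sign (−1)^0·-1^2·+1^1 = +1.
(854601, -481 / ℚ) ramifies at {3, 13, 19, 29}: a division algebra.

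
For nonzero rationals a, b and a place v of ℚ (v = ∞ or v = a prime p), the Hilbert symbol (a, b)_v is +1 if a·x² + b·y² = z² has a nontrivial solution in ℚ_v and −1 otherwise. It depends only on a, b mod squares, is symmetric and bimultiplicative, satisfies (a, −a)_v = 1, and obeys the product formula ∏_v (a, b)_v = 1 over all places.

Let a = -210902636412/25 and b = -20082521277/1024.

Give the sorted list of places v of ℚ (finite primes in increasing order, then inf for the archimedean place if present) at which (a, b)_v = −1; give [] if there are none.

[3, 17, 31, inf]

(a, b) ≡ (-27807, -157573) mod (ℚ^×)²; places V = {2, 3, 5, 7, 13, 17, 23, 31, ∞}.
(a,b)_3: α=9, u≡1; β=2, v≡2 (mod 3); (1|3)=+1, (2|3)=-1; sign (−1)^0·+1^2·-1^9 = -1.
(a,b)_2: α=2, β=-10; u≡1, v≡3 (mod 8); ε(u)ε(v)=0·1, αω(v)=2·1, βω(u)=-10·0; sum ≡ 0  ⇒  +1.
(a,b)_23: α=1, u≡19; β=1, v≡13 (mod 23); (19|23)=-1, (13|23)=+1; sign (−1)^1·-1^1·+1^1 = +1.
(a,b)_5: α=-2, u≡3; β=0, v≡2 (mod 5); (3|5)=-1, (2|5)=-1; sign (−1)^0·-1^0·-1^-2 = +1.
(a,b)_∞: sgn(-27807)=−, sgn(-157573)=−, so -1.
(a,b)_13: α=1, u≡2; β=1, v≡8 (mod 13); (2|13)=-1, (8|13)=-1; sign (−1)^0·-1^1·-1^1 = +1.
(a,b)_7: α=0, u≡2; β=2, v≡1 (mod 7); (2|7)=+1, (1|7)=+1; sign (−1)^0·+1^2·+1^0 = +1.
(a,b)_31: α=1, u≡2; β=1, v≡8 (mod 31); (2|31)=+1, (8|31)=+1; sign (−1)^1·+1^1·+1^1 = -1.
(a,b)_17: α=2, u≡6; β=3, v≡1 (mod 17); (6|17)=-1, (1|17)=+1; sign (−1)^0·-1^3·+1^2 = -1.
(-27807, -157573 / ℚ) ramifies at {3, 17, 31, ∞}: a division algebra.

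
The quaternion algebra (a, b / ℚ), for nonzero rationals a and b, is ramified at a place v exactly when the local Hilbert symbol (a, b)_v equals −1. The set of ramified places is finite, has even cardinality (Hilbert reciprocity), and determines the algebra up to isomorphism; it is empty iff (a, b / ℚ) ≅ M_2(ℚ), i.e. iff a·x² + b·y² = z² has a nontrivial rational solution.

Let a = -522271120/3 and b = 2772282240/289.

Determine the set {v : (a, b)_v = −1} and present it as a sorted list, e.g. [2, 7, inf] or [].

Mod squares: a ≡ -185115, b ≡ 4812990. Check v ∈ {∞, 2, 3, 5, 7, 13, 17, 23, 41, 43}.
v=∞: -185115 < 0 and 4812990 > 0  ⇒  (a,b)_∞ = +1.
v=5: a=5^1·(≡2), b=5^1·(≡2) mod 5; (2|5)=-1, (2|5)=-1; (−1)^{1·1·2}·(-1)^1·(-1)^1 = +1.
v=41: a=41^1·(≡31), b=41^1·(≡7) mod 41; (31|41)=+1, (7|41)=-1; (−1)^{1·1·20}·(+1)^1·(-1)^1 = -1.
v=7: a=7^1·(≡4), b=7^1·(≡2) mod 7; (4|7)=+1, (2|7)=+1; (−1)^{1·1·3}·(+1)^1·(+1)^1 = -1.
v=17: a=17^0·(≡8), b=17^-2·(≡15) mod 17; (8|17)=+1, (15|17)=+1; (−1)^{0·-2·8}·(+1)^-2·(+1)^0 = +1.
v=3: a=3^-1·(≡2), b=3^3·(≡2) mod 3; (2|3)=-1, (2|3)=-1; (−1)^{-1·3·1}·(-1)^3·(-1)^-1 = -1.
v=2: v_2(a)=4, v_2(b)=7; units ≡ 5, 7 (mod 8); ε·ε+αω+βω = 0·1+4·0+7·1 ≡ 1  ⇒  (a,b)_2 = -1.
v=13: a=13^0·(≡2), b=13^1·(≡4) mod 13; (2|13)=-1, (4|13)=+1; (−1)^{0·1·6}·(-1)^1·(+1)^0 = -1.
v=23: a=23^2·(≡6), b=23^0·(≡22) mod 23; (6|23)=+1, (22|23)=-1; (−1)^{2·0·11}·(+1)^0·(-1)^2 = +1.
v=43: a=43^1·(≡23), b=43^1·(≡38) mod 43; (23|43)=+1, (38|43)=+1; (−1)^{1·1·21}·(+1)^1·(+1)^1 = -1.
(-185115, 4812990 / ℚ) ramifies at {2, 3, 7, 13, 41, 43}: a division algebra.

[2, 3, 7, 13, 41, 43]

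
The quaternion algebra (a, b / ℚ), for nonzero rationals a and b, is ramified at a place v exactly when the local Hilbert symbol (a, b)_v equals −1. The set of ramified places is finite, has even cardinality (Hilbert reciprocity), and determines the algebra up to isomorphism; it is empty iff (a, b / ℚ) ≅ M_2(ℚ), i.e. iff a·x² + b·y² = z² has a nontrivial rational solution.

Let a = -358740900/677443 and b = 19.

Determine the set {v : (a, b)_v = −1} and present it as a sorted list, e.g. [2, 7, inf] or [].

[7, 13, 19, 37]

Mod squares: a ≡ -1983163, b ≡ 19. Check v ∈ {∞, 2, 3, 5, 7, 13, 19, 31, 37, 41}.
v=19: a=19^1·(≡1), b=19^1·(≡1) mod 19; (1|19)=+1, (1|19)=+1; (−1)^{1·1·9}·(+1)^1·(+1)^1 = -1.
v=2: v_2(a)=2, v_2(b)=0; units ≡ 5, 3 (mod 8); ε·ε+αω+βω = 0·1+2·1+0·1 ≡ 0  ⇒  (a,b)_2 = +1.
v=31: a=31^-1·(≡17), b=31^0·(≡19) mod 31; (17|31)=-1, (19|31)=+1; (−1)^{-1·0·15}·(-1)^0·(+1)^-1 = +1.
v=5: a=5^2·(≡3), b=5^0·(≡4) mod 5; (3|5)=-1, (4|5)=+1; (−1)^{2·0·2}·(-1)^0·(+1)^2 = +1.
v=3: a=3^6·(≡2), b=3^0·(≡1) mod 3; (2|3)=-1, (1|3)=+1; (−1)^{6·0·1}·(-1)^0·(+1)^6 = +1.
v=7: a=7^1·(≡2), b=7^0·(≡5) mod 7; (2|7)=+1, (5|7)=-1; (−1)^{1·0·3}·(+1)^0·(-1)^1 = -1.
v=∞: -1983163 < 0 and 19 > 0  ⇒  (a,b)_∞ = +1.
v=37: a=37^1·(≡15), b=37^0·(≡19) mod 37; (15|37)=-1, (19|37)=-1; (−1)^{1·0·18}·(-1)^0·(-1)^1 = -1.
v=41: a=41^-2·(≡12), b=41^0·(≡19) mod 41; (12|41)=-1, (19|41)=-1; (−1)^{-2·0·20}·(-1)^0·(-1)^-2 = +1.
v=13: a=13^-1·(≡4), b=13^0·(≡6) mod 13; (4|13)=+1, (6|13)=-1; (−1)^{-1·0·6}·(+1)^0·(-1)^-1 = -1.
|Ram(-1983163, 19)| = 4, even; anisotropic at {7, 13, 19, 37}.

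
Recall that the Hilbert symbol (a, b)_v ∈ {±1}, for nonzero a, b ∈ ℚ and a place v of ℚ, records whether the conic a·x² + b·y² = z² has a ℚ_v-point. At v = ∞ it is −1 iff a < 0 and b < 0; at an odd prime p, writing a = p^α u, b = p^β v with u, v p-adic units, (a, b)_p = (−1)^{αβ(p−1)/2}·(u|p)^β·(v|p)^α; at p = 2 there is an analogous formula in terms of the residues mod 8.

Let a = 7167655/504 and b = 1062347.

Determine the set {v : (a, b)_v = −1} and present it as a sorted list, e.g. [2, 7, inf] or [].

[2, 5, 7, 17, 19, 23]

Mod squares: a ≡ 770, b ≡ 1062347. Check v ∈ {∞, 2, 3, 5, 7, 11, 13, 17, 19, 23}.
v=17: a=17^0·(≡12), b=17^1·(≡16) mod 17; (12|17)=-1, (16|17)=+1; (−1)^{0·1·8}·(-1)^1·(+1)^0 = -1.
v=∞: 770 > 0 and 1062347 > 0  ⇒  (a,b)_∞ = +1.
v=13: a=13^0·(≡4), b=13^1·(≡1) mod 13; (4|13)=+1, (1|13)=+1; (−1)^{0·1·6}·(+1)^1·(+1)^0 = +1.
v=23: a=23^0·(≡21), b=23^1·(≡5) mod 23; (21|23)=-1, (5|23)=-1; (−1)^{0·1·11}·(-1)^1·(-1)^0 = -1.
v=2: v_2(a)=-3, v_2(b)=0; units ≡ 1, 3 (mod 8); ε·ε+αω+βω = 0·1+-3·1+0·0 ≡ 1  ⇒  (a,b)_2 = -1.
v=5: a=5^1·(≡4), b=5^0·(≡2) mod 5; (4|5)=+1, (2|5)=-1; (−1)^{1·0·2}·(+1)^0·(-1)^1 = -1.
v=3: a=3^-2·(≡2), b=3^0·(≡2) mod 3; (2|3)=-1, (2|3)=-1; (−1)^{-2·0·1}·(-1)^0·(-1)^-2 = +1.
v=11: a=11^1·(≡1), b=11^1·(≡8) mod 11; (1|11)=+1, (8|11)=-1; (−1)^{1·1·5}·(+1)^1·(-1)^1 = +1.
v=19: a=19^4·(≡15), b=19^1·(≡15) mod 19; (15|19)=-1, (15|19)=-1; (−1)^{4·1·9}·(-1)^1·(-1)^4 = -1.
v=7: a=7^-1·(≡6), b=7^0·(≡6) mod 7; (6|7)=-1, (6|7)=-1; (−1)^{-1·0·3}·(-1)^0·(-1)^-1 = -1.
|Ram(770, 1062347)| = 6, even; anisotropic at {2, 5, 7, 17, 19, 23}.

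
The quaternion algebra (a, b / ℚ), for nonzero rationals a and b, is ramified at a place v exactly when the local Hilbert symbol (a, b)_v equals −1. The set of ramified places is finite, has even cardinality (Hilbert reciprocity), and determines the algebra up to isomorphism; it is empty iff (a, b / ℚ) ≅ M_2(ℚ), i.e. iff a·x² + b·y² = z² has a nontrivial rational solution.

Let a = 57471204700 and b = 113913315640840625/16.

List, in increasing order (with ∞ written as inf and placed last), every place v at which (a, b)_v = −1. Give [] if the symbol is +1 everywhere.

[5, 13, 17, 41]

(a, b) ≡ (7, 45305) mod (ℚ^×)²; places V = {2, 5, 7, 13, 17, 41, ∞}.
(a,b)_∞: sgn(7)=+, sgn(45305)=+, so +1.
(a,b)_13: α=2, u≡2; β=3, v≡1 (mod 13); (2|13)=-1, (1|13)=+1; sign (−1)^0·-1^3·+1^2 = -1.
(a,b)_5: α=2, u≡3; β=5, v≡4 (mod 5); (3|5)=-1, (4|5)=+1; sign (−1)^0·-1^5·+1^2 = -1.
(a,b)_17: α=2, u≡6; β=3, v≡13 (mod 17); (6|17)=-1, (13|17)=+1; sign (−1)^0·-1^3·+1^2 = -1.
(a,b)_2: α=2, β=-4; u≡7, v≡1 (mod 8); ε(u)ε(v)=1·0, αω(v)=2·0, βω(u)=-4·0; sum ≡ 0  ⇒  +1.
(a,b)_7: α=1, u≡4; β=2, v≡2 (mod 7); (4|7)=+1, (2|7)=+1; sign (−1)^0·+1^2·+1^1 = +1.
(a,b)_41: α=2, u≡30; β=3, v≡23 (mod 41); (30|41)=-1, (23|41)=+1; sign (−1)^0·-1^3·+1^2 = -1.
(7, 45305 / ℚ) ramifies at {5, 13, 17, 41}: a division algebra.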